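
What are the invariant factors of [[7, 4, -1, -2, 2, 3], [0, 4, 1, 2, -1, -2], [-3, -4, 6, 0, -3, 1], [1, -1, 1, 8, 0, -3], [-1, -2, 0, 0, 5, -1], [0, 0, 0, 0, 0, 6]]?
The Jordan structure of A has elementary divisors (x - 6)^3, (x - 6)^2, (x - 6). Arranging the block sizes at each eigenvalue in decreasing order and taking row products gives the invariant factors.

Invariant factors (smallest first, each dividing the next): x - 6, (x - 6)^2, (x - 6)^3.

Check: the last factor (x - 6)^3 is the minimal polynomial, and the product (x - 6)^6 is the characteristic polynomial.

x - 6, (x - 6)^2, (x - 6)^3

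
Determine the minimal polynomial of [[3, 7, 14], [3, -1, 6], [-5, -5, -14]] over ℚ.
m_A(x) = (x + 4)^2

The characteristic polynomial factors as (x + 4)^3. The minimal polynomial is ∏(x - λ)^{k_λ} where k_λ is the size of the largest Jordan block at λ.

For λ = -4: rank(A + 4I) = 1, and the largest Jordan block has size 2 (the smallest k with rank((A + 4I)^k) = rank((A + 4I)^(k+1))).

So m_A(x) = (x + 4)^2.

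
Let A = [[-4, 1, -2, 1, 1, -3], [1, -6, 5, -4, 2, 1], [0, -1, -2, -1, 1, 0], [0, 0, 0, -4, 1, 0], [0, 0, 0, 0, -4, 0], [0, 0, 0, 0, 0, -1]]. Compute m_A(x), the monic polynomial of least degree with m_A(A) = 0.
m_A(x) = (x + 1)(x + 4)^3

The characteristic polynomial factors as (x + 1)(x + 4)^5. The minimal polynomial is ∏(x - λ)^{k_λ} where k_λ is the size of the largest Jordan block at λ.

For λ = -4: rank(A + 4I) = 4, and the largest Jordan block has size 3 (the smallest k with rank((A + 4I)^k) = rank((A + 4I)^(k+1))).
For λ = -1: rank(A + I) = 5, and the largest Jordan block has size 1 (the smallest k with rank((A + I)^k) = rank((A + I)^(k+1))).

So m_A(x) = (x + 1)(x + 4)^3.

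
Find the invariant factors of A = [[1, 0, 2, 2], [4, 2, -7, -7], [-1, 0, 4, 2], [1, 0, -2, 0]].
x - 2, (x - 2)^2(x - 1)

The Jordan structure of A has elementary divisors (x - 1), (x - 2)^2, (x - 2). Arranging the block sizes at each eigenvalue in decreasing order and taking row products gives the invariant factors.

Invariant factors (smallest first, each dividing the next): x - 2, (x - 2)^2(x - 1).

Check: the last factor (x - 2)^2(x - 1) is the minimal polynomial, and the product (x - 2)^3(x - 1) is the characteristic polynomial.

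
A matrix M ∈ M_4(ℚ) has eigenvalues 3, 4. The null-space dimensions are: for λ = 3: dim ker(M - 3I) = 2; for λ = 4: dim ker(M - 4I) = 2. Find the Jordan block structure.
λ = 3: successive nullity increments [2] count blocks of size ≥ k; block sizes are [1, 1].
λ = 4: successive nullity increments [2] count blocks of size ≥ k; block sizes are [1, 1].

Jordan blocks: (3, 1), (3, 1), (4, 1), (4, 1)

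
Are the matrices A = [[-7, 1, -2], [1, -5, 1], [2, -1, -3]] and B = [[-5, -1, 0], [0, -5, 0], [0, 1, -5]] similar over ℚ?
Both have characteristic polynomial (x + 5)^3, but the minimal polynomial of A is (x + 5)^3 while the minimal polynomial of B is (x + 5)^2. The minimal polynomial is a similarity invariant, so A and B are not similar.

No.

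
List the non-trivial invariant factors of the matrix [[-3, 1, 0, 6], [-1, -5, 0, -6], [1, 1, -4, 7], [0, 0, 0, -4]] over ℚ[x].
(x + 4)^2, (x + 4)^2

The Jordan structure of A has elementary divisors (x + 4)^2, (x + 4)^2. Arranging the block sizes at each eigenvalue in decreasing order and taking row products gives the invariant factors.

Invariant factors (smallest first, each dividing the next): (x + 4)^2, (x + 4)^2.

Check: the last factor (x + 4)^2 is the minimal polynomial, and the product (x + 4)^4 is the characteristic polynomial.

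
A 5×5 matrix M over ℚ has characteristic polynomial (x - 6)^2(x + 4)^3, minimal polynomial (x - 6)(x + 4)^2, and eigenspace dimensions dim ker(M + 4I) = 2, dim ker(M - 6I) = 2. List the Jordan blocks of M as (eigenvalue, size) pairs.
λ = -4: algebraic multiplicity 3 (exponent in χ_M), largest block size 2 (exponent in m_M), 2 blocks (geometric multiplicity). These force block sizes [2, 1].
λ = 6: algebraic multiplicity 2 (exponent in χ_M), largest block size 1 (exponent in m_M), 2 blocks (geometric multiplicity). These force block sizes [1, 1].

Jordan blocks: (-4, 2), (-4, 1), (6, 1), (6, 1)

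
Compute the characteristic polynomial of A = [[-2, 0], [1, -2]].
χ_A(x) = (x + 2)^2

xI - A = [[x + 2, 0], [-1, x + 2]].

Expanding det(xI - A) along the first row:
det(xI - A) = + (x + 2)·det([[x + 2]]) - (0)·det([[-1]]).

Evaluating gives χ_A(x) = x^2 + 4x + 4 = (x + 2)^2.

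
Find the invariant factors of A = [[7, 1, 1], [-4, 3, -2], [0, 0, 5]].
x - 5, (x - 5)^2

The Jordan structure of A has elementary divisors (x - 5)^2, (x - 5). Arranging the block sizes at each eigenvalue in decreasing order and taking row products gives the invariant factors.

Invariant factors (smallest first, each dividing the next): x - 5, (x - 5)^2.

Check: the last factor (x - 5)^2 is the minimal polynomial, and the product (x - 5)^3 is the characteristic polynomial.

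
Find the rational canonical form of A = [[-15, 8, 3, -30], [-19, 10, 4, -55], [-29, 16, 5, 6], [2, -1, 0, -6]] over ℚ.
The invariant factors of A (the non-unit diagonal entries of the Smith normal form of xI - A over ℚ[x]) are (x^2 + 3x - 2)^2, each dividing the next. The characteristic polynomial is their product, (x^2 + 3x - 2)^2.

The rational canonical form is the block-diagonal matrix of companion matrices C(f_i):
R = [[0, 0, 0, -4], [1, 0, 0, 12], [0, 1, 0, -5], [0, 0, 1, -6]].

Note the characteristic polynomial does not split into linear factors over ℚ, so A has no Jordan form over ℚ; the rational canonical form exists over any field.

R = [[0, 0, 0, -4], [1, 0, 0, 12], [0, 1, 0, -5], [0, 0, 1, -6]]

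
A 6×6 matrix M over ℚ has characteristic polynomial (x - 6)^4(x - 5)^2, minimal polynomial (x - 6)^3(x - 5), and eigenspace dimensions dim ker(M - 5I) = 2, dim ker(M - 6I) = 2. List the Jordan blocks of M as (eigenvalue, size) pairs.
λ = 5: algebraic multiplicity 2 (exponent in χ_M), largest block size 1 (exponent in m_M), 2 blocks (geometric multiplicity). These force block sizes [1, 1].
λ = 6: algebraic multiplicity 4 (exponent in χ_M), largest block size 3 (exponent in m_M), 2 blocks (geometric multiplicity). These force block sizes [3, 1].

Jordan blocks: (5, 1), (5, 1), (6, 3), (6, 1)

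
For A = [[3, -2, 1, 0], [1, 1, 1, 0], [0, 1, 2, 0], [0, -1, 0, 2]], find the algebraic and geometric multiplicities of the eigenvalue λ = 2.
The characteristic polynomial is (x - 2)^4, so the factor x - 2 appears with exponent 4: the algebraic multiplicity is 4.

rank(A - 2I) = 2, so the eigenspace has dimension 4 - 2 = 2: the geometric multiplicity is 2.

Since 2 < 4, A is not diagonalizable.

algebraic multiplicity 4, geometric multiplicity 2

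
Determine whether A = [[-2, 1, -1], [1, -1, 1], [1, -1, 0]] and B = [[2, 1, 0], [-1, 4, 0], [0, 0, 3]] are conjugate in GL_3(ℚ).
No.

trace(A) = -3 but trace(B) = 9. The trace is a similarity invariant, so A and B are not similar.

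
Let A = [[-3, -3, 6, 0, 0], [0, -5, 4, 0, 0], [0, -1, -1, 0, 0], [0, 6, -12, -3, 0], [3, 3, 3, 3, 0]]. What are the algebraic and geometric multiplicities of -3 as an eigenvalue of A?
algebraic multiplicity 4, geometric multiplicity 3

The characteristic polynomial is x(x + 3)^4, so the factor x + 3 appears with exponent 4: the algebraic multiplicity is 4.

rank(A + 3I) = 2, so the eigenspace has dimension 5 - 2 = 3: the geometric multiplicity is 3.

Since 3 < 4, A is not diagonalizable.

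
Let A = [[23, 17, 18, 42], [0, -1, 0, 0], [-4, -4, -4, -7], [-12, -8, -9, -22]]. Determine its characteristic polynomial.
xI - A = [[x - 23, -17, -18, -42], [0, x + 1, 0, 0], [4, 4, x + 4, 7], [12, 8, 9, x + 22]].

Expanding det(xI - A) along the first row:
det(xI - A) = + (x - 23)·det([[x + 1, 0, 0], [4, x + 4, 7], [8, 9, x + 22]]) - (-17)·det([[0, 0, 0], [4, x + 4, 7], [12, 9, x + 22]]) + (-18)·det([[0, x + 1, 0], [4, 4, 7], [12, 8, x + 22]]) - (-42)·det([[0, x + 1, 0], [4, 4, x + 4], [12, 8, 9]]).

Evaluating gives χ_A(x) = x^4 + 4x^3 + 6x^2 + 4x + 1 = (x + 1)^4.

χ_A(x) = (x + 1)^4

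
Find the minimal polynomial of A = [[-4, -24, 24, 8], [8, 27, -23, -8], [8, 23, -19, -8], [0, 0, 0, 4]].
The characteristic polynomial factors as (x - 4)^3(x + 4). The minimal polynomial is ∏(x - λ)^{k_λ} where k_λ is the size of the largest Jordan block at λ.

For λ = -4: rank(A + 4I) = 3, and the largest Jordan block has size 1 (the smallest k with rank((A + 4I)^k) = rank((A + 4I)^(k+1))).
For λ = 4: rank(A - 4I) = 2, and the largest Jordan block has size 2 (the smallest k with rank((A - 4I)^k) = rank((A - 4I)^(k+1))).

So m_A(x) = (x - 4)^2(x + 4).

m_A(x) = (x - 4)^2(x + 4)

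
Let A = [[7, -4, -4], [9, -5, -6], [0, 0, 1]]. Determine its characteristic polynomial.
χ_A(x) = (x - 1)^3

xI - A = [[x - 7, 4, 4], [-9, x + 5, 6], [0, 0, x - 1]].

Expanding det(xI - A) along the first row:
det(xI - A) = + (x - 7)·det([[x + 5, 6], [0, x - 1]]) - (4)·det([[-9, 6], [0, x - 1]]) + (4)·det([[-9, x + 5], [0, 0]]).

Evaluating gives χ_A(x) = x^3 - 3x^2 + 3x - 1 = (x - 1)^3.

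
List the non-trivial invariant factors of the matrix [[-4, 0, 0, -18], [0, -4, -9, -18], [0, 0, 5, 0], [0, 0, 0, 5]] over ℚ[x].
(x - 5)(x + 4), (x - 5)(x + 4)

The Jordan structure of A has elementary divisors (x + 4), (x + 4), (x - 5), (x - 5). Arranging the block sizes at each eigenvalue in decreasing order and taking row products gives the invariant factors.

Invariant factors (smallest first, each dividing the next): (x - 5)(x + 4), (x - 5)(x + 4).

Check: the last factor (x - 5)(x + 4) is the minimal polynomial, and the product (x - 5)^2(x + 4)^2 is the characteristic polynomial.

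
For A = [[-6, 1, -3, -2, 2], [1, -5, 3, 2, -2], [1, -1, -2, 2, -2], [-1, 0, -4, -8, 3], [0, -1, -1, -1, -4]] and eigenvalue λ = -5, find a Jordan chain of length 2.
v_1 = [[0, 0, 2, 0, 3]]^T, v_2 = [[0, 0, 0, 1, 1]]^T

We seek v_1 ∈ ker((A + 5I)^2) \ ker(A + 5I), then set v_{i+1} = (A + 5I) v_i.

One such chain is v_1 = [[0, 0, 2, 0, 3]]^T, v_2 = [[0, 0, 0, 1, 1]]^T. Check: (A + 5I) v_2 = [[0, 0, 0, 0, 0]]^T = 0.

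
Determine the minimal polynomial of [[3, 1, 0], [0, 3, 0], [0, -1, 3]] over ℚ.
The characteristic polynomial factors as (x - 3)^3. The minimal polynomial is ∏(x - λ)^{k_λ} where k_λ is the size of the largest Jordan block at λ.

For λ = 3: rank(A - 3I) = 1, and the largest Jordan block has size 2 (the smallest k with rank((A - 3I)^k) = rank((A - 3I)^(k+1))).

So m_A(x) = (x - 3)^2.

m_A(x) = (x - 3)^2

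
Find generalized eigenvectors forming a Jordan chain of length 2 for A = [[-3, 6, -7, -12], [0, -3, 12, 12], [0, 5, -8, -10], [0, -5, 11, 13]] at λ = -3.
v_1 = [[0, 1, -1, 1]]^T, v_2 = [[1, 0, 0, 0]]^T

We seek v_1 ∈ ker((A + 3I)^2) \ ker(A + 3I), then set v_{i+1} = (A + 3I) v_i.

One such chain is v_1 = [[0, 1, -1, 1]]^T, v_2 = [[1, 0, 0, 0]]^T. Check: (A + 3I) v_2 = [[0, 0, 0, 0]]^T = 0.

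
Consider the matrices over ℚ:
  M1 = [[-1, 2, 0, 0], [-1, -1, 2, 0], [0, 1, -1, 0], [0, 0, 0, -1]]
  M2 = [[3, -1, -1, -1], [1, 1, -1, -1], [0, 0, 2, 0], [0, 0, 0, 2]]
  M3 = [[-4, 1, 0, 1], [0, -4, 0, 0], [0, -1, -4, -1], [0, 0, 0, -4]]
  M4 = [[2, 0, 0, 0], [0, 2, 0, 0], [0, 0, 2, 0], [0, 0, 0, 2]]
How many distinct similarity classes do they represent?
Characteristic polynomials: χ_{M1} = (x + 1)^4, χ_{M2} = (x - 2)^4, χ_{M3} = (x + 4)^4, χ_{M4} = (x - 2)^4.

{M1}: invariant factors x + 1, (x + 1)^3.

{M2}: invariant factors x - 2, x - 2, (x - 2)^2.

{M3}: invariant factors x + 4, x + 4, (x + 4)^2.

{M4}: invariant factors x - 2, x - 2, x - 2, x - 2.

Matrices are similar if and only if their invariant-factor lists agree; the partition into similarity classes is {M1}, {M2}, {M3}, {M4}.

4 classes: {M1}, {M2}, {M3}, {M4}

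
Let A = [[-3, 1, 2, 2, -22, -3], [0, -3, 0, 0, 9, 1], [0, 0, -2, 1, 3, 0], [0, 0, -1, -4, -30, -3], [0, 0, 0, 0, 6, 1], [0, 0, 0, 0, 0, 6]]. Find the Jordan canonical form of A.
The characteristic polynomial is det(xI - A) = (x - 6)^2(x + 3)^4, so the eigenvalues are -3 (algebraic multiplicity 4), 6 (algebraic multiplicity 2).

For λ = -3: rank(A + 3I) = 4, rank((A + 3I)^2) = 2. The eigenspace has dimension 6 - 4 = 2, so there are 2 Jordan blocks; the rank sequence gives block sizes [2, 2].

For λ = 6: rank(A - 6I) = 5, rank((A - 6I)^2) = 4. The eigenspace has dimension 6 - 5 = 1, so there is 1 Jordan block; the rank sequence gives block sizes [2].

Assembling the blocks gives the Jordan form J above.

J = [[-3, 1, 0, 0, 0, 0], [0, -3, 0, 0, 0, 0], [0, 0, -3, 1, 0, 0], [0, 0, 0, -3, 0, 0], [0, 0, 0, 0, 6, 1], [0, 0, 0, 0, 0, 6]]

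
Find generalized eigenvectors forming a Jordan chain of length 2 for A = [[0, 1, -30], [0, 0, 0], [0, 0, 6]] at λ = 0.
We seek v_1 ∈ ker(A^2) \ ker(A), then set v_{i+1} = A v_i.

One such chain is v_1 = [[-1, 1, 0]]^T, v_2 = [[1, 0, 0]]^T. Check: A v_2 = [[0, 0, 0]]^T = 0.

v_1 = [[-1, 1, 0]]^T, v_2 = [[1, 0, 0]]^T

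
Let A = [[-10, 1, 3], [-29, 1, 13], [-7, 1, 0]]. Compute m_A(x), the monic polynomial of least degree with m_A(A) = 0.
The characteristic polynomial factors as (x + 3)^3. The minimal polynomial is ∏(x - λ)^{k_λ} where k_λ is the size of the largest Jordan block at λ.

For λ = -3: rank(A + 3I) = 2, and the largest Jordan block has size 3 (the smallest k with rank((A + 3I)^k) = rank((A + 3I)^(k+1))).

So m_A(x) = (x + 3)^3.

m_A(x) = (x + 3)^3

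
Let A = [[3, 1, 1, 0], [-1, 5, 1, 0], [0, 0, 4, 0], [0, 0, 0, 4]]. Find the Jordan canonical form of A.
The characteristic polynomial is det(xI - A) = (x - 4)^4, so the eigenvalues are 4 (algebraic multiplicity 4).

For λ = 4: rank(A - 4I) = 1, rank((A - 4I)^2) = 0. The eigenspace has dimension 4 - 1 = 3, so there are 3 Jordan blocks; the rank sequence gives block sizes [2, 1, 1].

Assembling the blocks gives the Jordan form J above.

J = [[4, 1, 0, 0], [0, 4, 0, 0], [0, 0, 4, 0], [0, 0, 0, 4]]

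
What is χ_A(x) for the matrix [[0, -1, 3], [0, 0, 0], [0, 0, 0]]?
χ_A(x) = x^3

xI - A = [[x, 1, -3], [0, x, 0], [0, 0, x]].

Expanding det(xI - A) along the first row:
det(xI - A) = + (x)·det([[x, 0], [0, x]]) - (1)·det([[0, 0], [0, x]]) + (-3)·det([[0, x], [0, 0]]).

Evaluating gives χ_A(x) = x^3.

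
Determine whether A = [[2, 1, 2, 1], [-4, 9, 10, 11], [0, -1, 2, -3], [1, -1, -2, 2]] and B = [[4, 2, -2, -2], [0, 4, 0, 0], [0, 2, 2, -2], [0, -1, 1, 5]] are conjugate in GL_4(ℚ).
No.

Both have characteristic polynomial (x - 4)^3(x - 3), but the minimal polynomial of A is (x - 4)^2(x - 3) while the minimal polynomial of B is (x - 4)(x - 3). The minimal polynomial is a similarity invariant, so A and B are not similar.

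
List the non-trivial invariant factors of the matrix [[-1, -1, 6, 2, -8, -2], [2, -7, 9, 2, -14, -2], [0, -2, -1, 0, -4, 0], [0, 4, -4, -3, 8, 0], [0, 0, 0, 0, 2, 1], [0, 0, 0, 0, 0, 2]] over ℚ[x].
x + 3, (x - 2)^2(x + 3)^3

The Jordan structure of A has elementary divisors (x + 3)^3, (x + 3), (x - 2)^2. Arranging the block sizes at each eigenvalue in decreasing order and taking row products gives the invariant factors.

Invariant factors (smallest first, each dividing the next): x + 3, (x - 2)^2(x + 3)^3.

Check: the last factor (x - 2)^2(x + 3)^3 is the minimal polynomial, and the product (x - 2)^2(x + 3)^4 is the characteristic polynomial.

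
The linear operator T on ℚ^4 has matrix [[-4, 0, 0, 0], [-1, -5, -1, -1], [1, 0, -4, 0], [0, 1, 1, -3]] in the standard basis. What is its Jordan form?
J = [[-4, 1, 0, 0], [0, -4, 0, 0], [0, 0, -4, 1], [0, 0, 0, -4]]

The characteristic polynomial is det(xI - A) = (x + 4)^4, so the eigenvalues are -4 (algebraic multiplicity 4).

For λ = -4: rank(A + 4I) = 2, rank((A + 4I)^2) = 0. The eigenspace has dimension 4 - 2 = 2, so there are 2 Jordan blocks; the rank sequence gives block sizes [2, 2].

Assembling the blocks gives the Jordan form J above.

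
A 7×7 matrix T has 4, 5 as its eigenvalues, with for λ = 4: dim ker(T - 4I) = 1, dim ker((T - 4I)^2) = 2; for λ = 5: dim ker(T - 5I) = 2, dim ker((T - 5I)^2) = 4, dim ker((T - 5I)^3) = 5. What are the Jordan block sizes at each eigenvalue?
λ = 4: successive nullity increments [1, 1] count blocks of size ≥ k; block sizes are [2].
λ = 5: successive nullity increments [2, 2, 1] count blocks of size ≥ k; block sizes are [3, 2].

Jordan blocks: (4, 2), (5, 3), (5, 2)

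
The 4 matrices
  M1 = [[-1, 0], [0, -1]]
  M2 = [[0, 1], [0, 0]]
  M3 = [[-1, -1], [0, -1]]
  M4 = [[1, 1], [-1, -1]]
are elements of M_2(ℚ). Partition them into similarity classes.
Characteristic polynomials: χ_{M1} = (x + 1)^2, χ_{M2} = x^2, χ_{M3} = (x + 1)^2, χ_{M4} = x^2.

{M1}: invariant factors x + 1, x + 1.

{M2, M4}: invariant factors x^2.

{M3}: invariant factors (x + 1)^2.

Matrices are similar if and only if their invariant-factor lists agree; the partition into similarity classes is {M1}, {M2, M4}, {M3}.

3 classes: {M1}, {M2, M4}, {M3}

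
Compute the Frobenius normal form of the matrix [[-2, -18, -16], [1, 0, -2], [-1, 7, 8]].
The invariant factors of A (the non-unit diagonal entries of the Smith normal form of xI - A over ℚ[x]) are (x - 4)^2(x + 2), each dividing the next. The characteristic polynomial is their product, (x - 4)^2(x + 2).

The rational canonical form is the block-diagonal matrix of companion matrices C(f_i):
R = [[0, 0, -32], [1, 0, 0], [0, 1, 6]].

R = [[0, 0, -32], [1, 0, 0], [0, 1, 6]]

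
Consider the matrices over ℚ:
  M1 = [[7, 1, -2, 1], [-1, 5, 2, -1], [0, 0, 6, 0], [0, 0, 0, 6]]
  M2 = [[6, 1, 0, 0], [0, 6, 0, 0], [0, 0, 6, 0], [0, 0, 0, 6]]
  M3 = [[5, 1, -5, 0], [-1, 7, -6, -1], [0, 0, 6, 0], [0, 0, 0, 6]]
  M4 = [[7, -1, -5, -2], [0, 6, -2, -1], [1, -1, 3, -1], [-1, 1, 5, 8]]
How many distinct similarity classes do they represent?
Characteristic polynomials: χ_{M1} = (x - 6)^4, χ_{M2} = (x - 6)^4, χ_{M3} = (x - 6)^4, χ_{M4} = (x - 6)^4.

{M1, M2}: invariant factors x - 6, x - 6, (x - 6)^2.

{M3, M4}: invariant factors x - 6, (x - 6)^3.

Matrices are similar if and only if their invariant-factor lists agree; the partition into similarity classes is {M1, M2}, {M3, M4}.

2 classes: {M1, M2}, {M3, M4}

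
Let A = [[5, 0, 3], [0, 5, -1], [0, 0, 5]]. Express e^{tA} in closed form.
A has Jordan form J = [[5, 1, 0], [0, 5, 0], [0, 0, 5]] with A = PJP^{-1}, so e^{tA} = P e^{tJ} P^{-1}.

For a Jordan block J_k(λ), e^{tJ_k(λ)} = e^{λt} · (I + tN + t^2 N^2/2! + ... + t^{k-1} N^{k-1}/(k-1)!) where N is the nilpotent superdiagonal part.

Assembling the blocks and conjugating back gives the entries of e^{tA} as shown above.

e^{tA} = [[e^{5*t}, 0, 3*t*e^{5*t}], [0, e^{5*t}, -t*e^{5*t}], [0, 0, e^{5*t}]]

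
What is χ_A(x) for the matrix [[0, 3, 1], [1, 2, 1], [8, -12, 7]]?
χ_A(x) = (x - 5)^2(x + 1)

xI - A = [[x, -3, -1], [-1, x - 2, -1], [-8, 12, x - 7]].

Expanding det(xI - A) along the first row:
det(xI - A) = + (x)·det([[x - 2, -1], [12, x - 7]]) - (-3)·det([[-1, -1], [-8, x - 7]]) + (-1)·det([[-1, x - 2], [-8, 12]]).

Evaluating gives χ_A(x) = x^3 - 9x^2 + 15x + 25 = (x - 5)^2(x + 1).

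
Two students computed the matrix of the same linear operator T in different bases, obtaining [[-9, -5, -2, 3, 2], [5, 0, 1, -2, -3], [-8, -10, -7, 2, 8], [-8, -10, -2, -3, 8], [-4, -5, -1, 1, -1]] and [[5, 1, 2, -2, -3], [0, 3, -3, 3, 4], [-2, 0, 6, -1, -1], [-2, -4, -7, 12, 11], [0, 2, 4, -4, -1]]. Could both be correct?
No.

trace(A) = -20 but trace(B) = 25. The trace is a similarity invariant, so A and B are not similar.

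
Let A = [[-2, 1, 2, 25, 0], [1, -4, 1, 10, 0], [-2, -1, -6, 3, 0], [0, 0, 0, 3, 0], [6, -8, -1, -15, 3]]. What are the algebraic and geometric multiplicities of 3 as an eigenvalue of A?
The characteristic polynomial is (x - 3)^2(x + 4)^3, so the factor x - 3 appears with exponent 2: the algebraic multiplicity is 2.

rank(A - 3I) = 3, so the eigenspace has dimension 5 - 3 = 2: the geometric multiplicity is 2.

algebraic multiplicity 2, geometric multiplicity 2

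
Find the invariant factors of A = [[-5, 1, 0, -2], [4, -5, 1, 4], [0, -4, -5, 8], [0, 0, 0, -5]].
The Jordan structure of A has elementary divisors (x + 5)^3, (x + 5). Arranging the block sizes at each eigenvalue in decreasing order and taking row products gives the invariant factors.

Invariant factors (smallest first, each dividing the next): x + 5, (x + 5)^3.

Check: the last factor (x + 5)^3 is the minimal polynomial, and the product (x + 5)^4 is the characteristic polynomial.

x + 5, (x + 5)^3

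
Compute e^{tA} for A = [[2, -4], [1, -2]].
A has Jordan form J = [[0, 1], [0, 0]] with A = PJP^{-1}, so e^{tA} = P e^{tJ} P^{-1}.

For a Jordan block J_k(λ), e^{tJ_k(λ)} = e^{λt} · (I + tN + t^2 N^2/2! + ... + t^{k-1} N^{k-1}/(k-1)!) where N is the nilpotent superdiagonal part.

Assembling the blocks and conjugating back gives the entries of e^{tA} as shown above.

e^{tA} = [[2*t + 1, -4*t], [t, 1 - 2*t]]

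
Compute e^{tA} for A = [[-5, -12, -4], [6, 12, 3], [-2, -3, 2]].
A has Jordan form J = [[3, 1, 0], [0, 3, 0], [0, 0, 3]] with A = PJP^{-1}, so e^{tA} = P e^{tJ} P^{-1}.

For a Jordan block J_k(λ), e^{tJ_k(λ)} = e^{λt} · (I + tN + t^2 N^2/2! + ... + t^{k-1} N^{k-1}/(k-1)!) where N is the nilpotent superdiagonal part.

Assembling the blocks and conjugating back gives the entries of e^{tA} as shown above.

e^{tA} = [[(1 - 8*t)*e^{3*t}, -12*t*e^{3*t}, -4*t*e^{3*t}], [6*t*e^{3*t}, (9*t + 1)*e^{3*t}, 3*t*e^{3*t}], [-2*t*e^{3*t}, -3*t*e^{3*t}, (1 - t)*e^{3*t}]]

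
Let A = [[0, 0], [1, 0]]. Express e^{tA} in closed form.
A has Jordan form J = [[0, 1], [0, 0]] with A = PJP^{-1}, so e^{tA} = P e^{tJ} P^{-1}.

For a Jordan block J_k(λ), e^{tJ_k(λ)} = e^{λt} · (I + tN + t^2 N^2/2! + ... + t^{k-1} N^{k-1}/(k-1)!) where N is the nilpotent superdiagonal part.

Assembling the blocks and conjugating back gives the entries of e^{tA} as shown above.

e^{tA} = [[1, 0], [t, 1]]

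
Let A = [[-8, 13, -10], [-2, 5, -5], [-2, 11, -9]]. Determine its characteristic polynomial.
xI - A = [[x + 8, -13, 10], [2, x - 5, 5], [2, -11, x + 9]].

Expanding det(xI - A) along the first row:
det(xI - A) = + (x + 8)·det([[x - 5, 5], [-11, x + 9]]) - (-13)·det([[2, 5], [2, x + 9]]) + (10)·det([[2, x - 5], [2, -11]]).

Evaluating gives χ_A(x) = x^3 + 12x^2 + 48x + 64 = (x + 4)^3.

χ_A(x) = (x + 4)^3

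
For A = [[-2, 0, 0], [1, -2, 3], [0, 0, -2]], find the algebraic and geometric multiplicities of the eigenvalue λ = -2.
The characteristic polynomial is (x + 2)^3, so the factor x + 2 appears with exponent 3: the algebraic multiplicity is 3.

rank(A + 2I) = 1, so the eigenspace has dimension 3 - 1 = 2: the geometric multiplicity is 2.

Since 2 < 3, A is not diagonalizable.

algebraic multiplicity 3, geometric multiplicity 2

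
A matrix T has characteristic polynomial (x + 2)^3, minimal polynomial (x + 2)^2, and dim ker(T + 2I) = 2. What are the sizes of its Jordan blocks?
λ = -2: algebraic multiplicity 3 (exponent in χ_T), largest block size 2 (exponent in m_T), 2 blocks (geometric multiplicity). These force block sizes [2, 1].

Jordan blocks: (-2, 2), (-2, 1)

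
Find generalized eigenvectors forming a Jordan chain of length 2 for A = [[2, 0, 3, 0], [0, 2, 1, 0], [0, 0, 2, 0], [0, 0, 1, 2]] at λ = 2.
We seek v_1 ∈ ker((A - 2I)^2) \ ker(A - 2I), then set v_{i+1} = (A - 2I) v_i.

One such chain is v_1 = [[0, 0, 1, -2]]^T, v_2 = [[3, 1, 0, 1]]^T. Check: (A - 2I) v_2 = [[0, 0, 0, 0]]^T = 0.

v_1 = [[0, 0, 1, -2]]^T, v_2 = [[3, 1, 0, 1]]^T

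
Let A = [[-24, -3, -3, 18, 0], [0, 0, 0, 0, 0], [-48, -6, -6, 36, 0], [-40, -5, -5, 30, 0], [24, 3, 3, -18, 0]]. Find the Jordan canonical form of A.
The characteristic polynomial is det(xI - A) = x^5, so the eigenvalues are 0 (algebraic multiplicity 5).

For λ = 0: rank(A) = 1, rank(A^2) = 0. The eigenspace has dimension 5 - 1 = 4, so there are 4 Jordan blocks; the rank sequence gives block sizes [2, 1, 1, 1].

Assembling the blocks gives the Jordan form J above.

J = [[0, 1, 0, 0, 0], [0, 0, 0, 0, 0], [0, 0, 0, 0, 0], [0, 0, 0, 0, 0], [0, 0, 0, 0, 0]]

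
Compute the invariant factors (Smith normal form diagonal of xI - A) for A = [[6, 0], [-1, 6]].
The Jordan structure of A has elementary divisors (x - 6)^2. Arranging the block sizes at each eigenvalue in decreasing order and taking row products gives the invariant factors.

Invariant factors (smallest first, each dividing the next): (x - 6)^2.

Check: the last factor (x - 6)^2 is the minimal polynomial, and the product (x - 6)^2 is the characteristic polynomial.

(x - 6)^2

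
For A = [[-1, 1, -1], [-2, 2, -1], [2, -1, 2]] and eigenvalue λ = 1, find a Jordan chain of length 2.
We seek v_1 ∈ ker((A - I)^2) \ ker(A - I), then set v_{i+1} = (A - I) v_i.

One such chain is v_1 = [[1, 1, -2]]^T, v_2 = [[1, 1, -1]]^T. Check: (A - I) v_2 = [[0, 0, 0]]^T = 0.

v_1 = [[1, 1, -2]]^T, v_2 = [[1, 1, -1]]^T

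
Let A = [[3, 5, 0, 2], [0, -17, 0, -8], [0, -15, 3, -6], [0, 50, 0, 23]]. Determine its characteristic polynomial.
xI - A = [[x - 3, -5, 0, -2], [0, x + 17, 0, 8], [0, 15, x - 3, 6], [0, -50, 0, x - 23]].

Expanding det(xI - A) along the first row:
det(xI - A) = + (x - 3)·det([[x + 17, 0, 8], [15, x - 3, 6], [-50, 0, x - 23]]) - (-5)·det([[0, 0, 8], [0, x - 3, 6], [0, 0, x - 23]]) + (0)·det([[0, x + 17, 8], [0, 15, 6], [0, -50, x - 23]]) - (-2)·det([[0, x + 17, 0], [0, 15, x - 3], [0, -50, 0]]).

Evaluating gives χ_A(x) = x^4 - 12x^3 + 54x^2 - 108x + 81 = (x - 3)^4.

χ_A(x) = (x - 3)^4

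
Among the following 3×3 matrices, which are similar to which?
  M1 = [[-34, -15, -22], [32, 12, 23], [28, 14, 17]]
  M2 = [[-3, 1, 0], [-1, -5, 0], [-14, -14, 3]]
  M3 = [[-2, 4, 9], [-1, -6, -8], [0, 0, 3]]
1 class: {M1, M2, M3}

Characteristic polynomials: χ_{M1} = (x - 3)(x + 4)^2, χ_{M2} = (x - 3)(x + 4)^2, χ_{M3} = (x - 3)(x + 4)^2.

{M1, M2, M3}: invariant factors (x - 3)(x + 4)^2.

Matrices are similar if and only if their invariant-factor lists agree; the partition into similarity classes is {M1, M2, M3}.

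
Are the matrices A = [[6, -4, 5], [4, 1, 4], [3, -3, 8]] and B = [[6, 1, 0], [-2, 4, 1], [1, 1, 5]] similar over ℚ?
Two matrices over a field are similar if and only if they have the same invariant factors.

Both A and B have characteristic polynomial (x - 5)^3 and minimal polynomial (x - 5)^3. Computing further, both have invariant factors (x - 5)^3. Hence A and B are similar.

Yes.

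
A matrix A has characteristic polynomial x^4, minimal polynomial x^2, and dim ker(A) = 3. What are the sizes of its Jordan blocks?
λ = 0: algebraic multiplicity 4 (exponent in χ_A), largest block size 2 (exponent in m_A), 3 blocks (geometric multiplicity). These force block sizes [2, 1, 1].

Jordan blocks: (0, 2), (0, 1), (0, 1)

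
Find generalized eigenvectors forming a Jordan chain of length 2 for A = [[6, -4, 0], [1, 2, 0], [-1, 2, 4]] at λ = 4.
v_1 = [[3, 1, -1]]^T, v_2 = [[2, 1, -1]]^T

We seek v_1 ∈ ker((A - 4I)^2) \ ker(A - 4I), then set v_{i+1} = (A - 4I) v_i.

One such chain is v_1 = [[3, 1, -1]]^T, v_2 = [[2, 1, -1]]^T. Check: (A - 4I) v_2 = [[0, 0, 0]]^T = 0.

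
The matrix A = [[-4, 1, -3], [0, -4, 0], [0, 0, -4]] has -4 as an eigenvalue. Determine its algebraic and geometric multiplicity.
algebraic multiplicity 3, geometric multiplicity 2

The characteristic polynomial is (x + 4)^3, so the factor x + 4 appears with exponent 3: the algebraic multiplicity is 3.

rank(A + 4I) = 1, so the eigenspace has dimension 3 - 1 = 2: the geometric multiplicity is 2.

Since 2 < 3, A is not diagonalizable.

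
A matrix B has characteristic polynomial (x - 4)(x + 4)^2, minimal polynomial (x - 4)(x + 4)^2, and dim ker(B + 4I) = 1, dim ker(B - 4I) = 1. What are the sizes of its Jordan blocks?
Jordan blocks: (-4, 2), (4, 1)

λ = -4: algebraic multiplicity 2 (exponent in χ_B), largest block size 2 (exponent in m_B), 1 block (geometric multiplicity). This forces block sizes [2].
λ = 4: algebraic multiplicity 1 (exponent in χ_B), largest block size 1 (exponent in m_B), 1 block (geometric multiplicity). This forces block sizes [1].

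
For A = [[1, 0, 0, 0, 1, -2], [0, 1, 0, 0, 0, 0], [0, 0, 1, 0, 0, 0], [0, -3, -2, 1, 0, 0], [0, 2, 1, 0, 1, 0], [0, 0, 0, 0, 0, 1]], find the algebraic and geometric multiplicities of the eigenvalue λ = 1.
algebraic multiplicity 6, geometric multiplicity 3

The characteristic polynomial is (x - 1)^6, so the factor x - 1 appears with exponent 6: the algebraic multiplicity is 6.

rank(A - I) = 3, so the eigenspace has dimension 6 - 3 = 3: the geometric multiplicity is 3.

Since 3 < 6, A is not diagonalizable.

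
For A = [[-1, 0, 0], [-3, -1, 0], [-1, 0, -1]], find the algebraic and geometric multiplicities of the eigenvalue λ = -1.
algebraic multiplicity 3, geometric multiplicity 2

The characteristic polynomial is (x + 1)^3, so the factor x + 1 appears with exponent 3: the algebraic multiplicity is 3.

rank(A + I) = 1, so the eigenspace has dimension 3 - 1 = 2: the geometric multiplicity is 2.

Since 2 < 3, A is not diagonalizable.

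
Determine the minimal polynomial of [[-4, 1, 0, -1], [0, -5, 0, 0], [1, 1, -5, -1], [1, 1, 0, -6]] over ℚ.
m_A(x) = (x + 5)^2

The characteristic polynomial factors as (x + 5)^4. The minimal polynomial is ∏(x - λ)^{k_λ} where k_λ is the size of the largest Jordan block at λ.

For λ = -5: rank(A + 5I) = 1, and the largest Jordan block has size 2 (the smallest k with rank((A + 5I)^k) = rank((A + 5I)^(k+1))).

So m_A(x) = (x + 5)^2.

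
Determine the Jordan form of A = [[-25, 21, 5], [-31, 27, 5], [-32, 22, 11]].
The characteristic polynomial is det(xI - A) = (x - 6)^2(x - 1), so the eigenvalues are 1 (algebraic multiplicity 1), 6 (algebraic multiplicity 2).

For λ = 1: algebraic multiplicity 1 gives one 1×1 block.

For λ = 6: rank(A - 6I) = 2, rank((A - 6I)^2) = 1. The eigenspace has dimension 3 - 2 = 1, so there is 1 Jordan block; the rank sequence gives block sizes [2].

Assembling the blocks gives the Jordan form J above.

J = [[1, 0, 0], [0, 6, 1], [0, 0, 6]]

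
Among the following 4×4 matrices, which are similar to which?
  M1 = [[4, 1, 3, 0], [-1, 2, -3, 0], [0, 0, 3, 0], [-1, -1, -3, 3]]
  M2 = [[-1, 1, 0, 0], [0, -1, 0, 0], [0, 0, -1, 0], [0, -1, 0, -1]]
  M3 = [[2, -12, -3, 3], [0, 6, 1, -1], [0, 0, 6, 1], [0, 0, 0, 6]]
3 classes: {M1}, {M2}, {M3}

Characteristic polynomials: χ_{M1} = (x - 3)^4, χ_{M2} = (x + 1)^4, χ_{M3} = (x - 6)^3(x - 2).

{M1}: invariant factors x - 3, x - 3, (x - 3)^2.

{M2}: invariant factors x + 1, x + 1, (x + 1)^2.

{M3}: invariant factors (x - 6)^3(x - 2).

Matrices are similar if and only if their invariant-factor lists agree; the partition into similarity classes is {M1}, {M2}, {M3}.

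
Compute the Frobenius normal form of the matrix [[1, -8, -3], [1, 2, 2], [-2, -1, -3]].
The invariant factors of A (the non-unit diagonal entries of the Smith normal form of xI - A over ℚ[x]) are x^3 - 3x + 5, each dividing the next. The characteristic polynomial is their product, x^3 - 3x + 5.

The rational canonical form is the block-diagonal matrix of companion matrices C(f_i):
R = [[0, 0, -5], [1, 0, 3], [0, 1, 0]].

Note the characteristic polynomial does not split into linear factors over ℚ, so A has no Jordan form over ℚ; the rational canonical form exists over any field.

R = [[0, 0, -5], [1, 0, 3], [0, 1, 0]]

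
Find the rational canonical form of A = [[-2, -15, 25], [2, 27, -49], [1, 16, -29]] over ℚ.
The invariant factors of A (the non-unit diagonal entries of the Smith normal form of xI - A over ℚ[x]) are (x + 2)(x^2 + 2x + 6), each dividing the next. The characteristic polynomial is their product, (x + 2)(x^2 + 2x + 6).

The rational canonical form is the block-diagonal matrix of companion matrices C(f_i):
R = [[0, 0, -12], [1, 0, -10], [0, 1, -4]].

Note the characteristic polynomial does not split into linear factors over ℚ, so A has no Jordan form over ℚ; the rational canonical form exists over any field.

R = [[0, 0, -12], [1, 0, -10], [0, 1, -4]]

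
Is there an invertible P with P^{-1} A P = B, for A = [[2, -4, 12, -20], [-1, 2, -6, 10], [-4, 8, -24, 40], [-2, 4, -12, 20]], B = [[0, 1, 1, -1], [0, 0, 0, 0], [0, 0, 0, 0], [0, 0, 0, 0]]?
Yes.

Two matrices over a field are similar if and only if they have the same invariant factors.

Both A and B have characteristic polynomial x^4 and minimal polynomial x^2. Computing further, both have invariant factors x, x, x^2. Hence A and B are similar.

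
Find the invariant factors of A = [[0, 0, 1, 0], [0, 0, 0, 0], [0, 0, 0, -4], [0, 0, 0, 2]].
The Jordan structure of A has elementary divisors x^2, x, (x - 2). Arranging the block sizes at each eigenvalue in decreasing order and taking row products gives the invariant factors.

Invariant factors (smallest first, each dividing the next): x, x^2(x - 2).

Check: the last factor x^2(x - 2) is the minimal polynomial, and the product x^3(x - 2) is the characteristic polynomial.

x, x^2(x - 2)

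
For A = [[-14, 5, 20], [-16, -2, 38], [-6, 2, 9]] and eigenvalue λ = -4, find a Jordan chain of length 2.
We seek v_1 ∈ ker((A + 4I)^2) \ ker(A + 4I), then set v_{i+1} = (A + 4I) v_i.

One such chain is v_1 = [[-5, -3, -2]]^T, v_2 = [[-5, -2, -2]]^T. Check: (A + 4I) v_2 = [[0, 0, 0]]^T = 0.

v_1 = [[-5, -3, -2]]^T, v_2 = [[-5, -2, -2]]^T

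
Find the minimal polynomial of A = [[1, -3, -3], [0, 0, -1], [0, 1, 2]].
The characteristic polynomial factors as (x - 1)^3. The minimal polynomial is ∏(x - λ)^{k_λ} where k_λ is the size of the largest Jordan block at λ.

For λ = 1: rank(A - I) = 1, and the largest Jordan block has size 2 (the smallest k with rank((A - I)^k) = rank((A - I)^(k+1))).

So m_A(x) = (x - 1)^2.

m_A(x) = (x - 1)^2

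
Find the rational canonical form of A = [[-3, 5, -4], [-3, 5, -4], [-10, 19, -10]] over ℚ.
The invariant factors of A (the non-unit diagonal entries of the Smith normal form of xI - A over ℚ[x]) are x(x + 4)^2, each dividing the next. The characteristic polynomial is their product, x(x + 4)^2.

The rational canonical form is the block-diagonal matrix of companion matrices C(f_i):
R = [[0, 0, 0], [1, 0, -16], [0, 1, -8]].

R = [[0, 0, 0], [1, 0, -16], [0, 1, -8]]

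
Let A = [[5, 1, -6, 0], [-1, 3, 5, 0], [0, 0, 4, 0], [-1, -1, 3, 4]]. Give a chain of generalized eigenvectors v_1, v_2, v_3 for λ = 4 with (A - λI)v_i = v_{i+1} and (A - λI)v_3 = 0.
v_1 = [[1, 2, 1, 0]]^T, v_2 = [[-3, 2, 0, 0]]^T, v_3 = [[-1, 1, 0, 1]]^T

We seek v_1 ∈ ker((A - 4I)^3) \ ker((A - 4I)^2), then set v_{i+1} = (A - 4I) v_i.

One such chain is v_1 = [[1, 2, 1, 0]]^T, v_2 = [[-3, 2, 0, 0]]^T, v_3 = [[-1, 1, 0, 1]]^T. Check: (A - 4I) v_3 = [[0, 0, 0, 0]]^T = 0.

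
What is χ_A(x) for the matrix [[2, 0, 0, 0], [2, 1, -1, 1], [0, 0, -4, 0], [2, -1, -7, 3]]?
χ_A(x) = (x - 2)^3(x + 4)

xI - A = [[x - 2, 0, 0, 0], [-2, x - 1, 1, -1], [0, 0, x + 4, 0], [-2, 1, 7, x - 3]].

Expanding det(xI - A) along the first row:
det(xI - A) = + (x - 2)·det([[x - 1, 1, -1], [0, x + 4, 0], [1, 7, x - 3]]) - (0)·det([[-2, 1, -1], [0, x + 4, 0], [-2, 7, x - 3]]) + (0)·det([[-2, x - 1, -1], [0, 0, 0], [-2, 1, x - 3]]) - (0)·det([[-2, x - 1, 1], [0, 0, x + 4], [-2, 1, 7]]).

Evaluating gives χ_A(x) = x^4 - 2x^3 - 12x^2 + 40x - 32 = (x - 2)^3(x + 4).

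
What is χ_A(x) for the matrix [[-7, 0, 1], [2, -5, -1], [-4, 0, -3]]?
xI - A = [[x + 7, 0, -1], [-2, x + 5, 1], [4, 0, x + 3]].

Expanding det(xI - A) along the first row:
det(xI - A) = + (x + 7)·det([[x + 5, 1], [0, x + 3]]) - (0)·det([[-2, 1], [4, x + 3]]) + (-1)·det([[-2, x + 5], [4, 0]]).

Evaluating gives χ_A(x) = x^3 + 15x^2 + 75x + 125 = (x + 5)^3.

χ_A(x) = (x + 5)^3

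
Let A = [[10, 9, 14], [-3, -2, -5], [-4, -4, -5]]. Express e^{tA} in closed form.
A has Jordan form J = [[1, 1, 0], [0, 1, 1], [0, 0, 1]] with A = PJP^{-1}, so e^{tA} = P e^{tJ} P^{-1}.

For a Jordan block J_k(λ), e^{tJ_k(λ)} = e^{λt} · (I + tN + t^2 N^2/2! + ... + t^{k-1} N^{k-1}/(k-1)!) where N is the nilpotent superdiagonal part.

Assembling the blocks and conjugating back gives the entries of e^{tA} as shown above.

e^{tA} = [[(-t^2 + 9*t + 1)*e^{t}, t*(9 - t)*e^{t}, t*(28 - 3*t)*e^{t}/2], [t*(t - 3)*e^{t}, (t^2 - 3*t + 1)*e^{t}, t*(3*t - 10)*e^{t}/2], [-4*t*e^{t}, -4*t*e^{t}, (1 - 6*t)*e^{t}]]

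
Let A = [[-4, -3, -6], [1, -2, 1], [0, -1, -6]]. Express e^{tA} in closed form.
e^{tA} = [[(2 - 3*t^2)*e^{-4*t}/2, -3*t*e^{-4*t}, 3*t*(3*t - 4)*e^{-4*t}/2], [t*(t + 1)*e^{-4*t}, (2*t + 1)*e^{-4*t}, t*(1 - 3*t)*e^{-4*t}], [-t^2*e^{-4*t}/2, -t*e^{-4*t}, (3*t^2 - 4*t + 2)*e^{-4*t}/2]]

A has Jordan form J = [[-4, 1, 0], [0, -4, 1], [0, 0, -4]] with A = PJP^{-1}, so e^{tA} = P e^{tJ} P^{-1}.

For a Jordan block J_k(λ), e^{tJ_k(λ)} = e^{λt} · (I + tN + t^2 N^2/2! + ... + t^{k-1} N^{k-1}/(k-1)!) where N is the nilpotent superdiagonal part.

Assembling the blocks and conjugating back gives the entries of e^{tA} as shown above.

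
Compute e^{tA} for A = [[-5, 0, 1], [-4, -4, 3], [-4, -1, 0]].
A has Jordan form J = [[-3, 1, 0], [0, -3, 1], [0, 0, -3]] with A = PJP^{-1}, so e^{tA} = P e^{tJ} P^{-1}.

For a Jordan block J_k(λ), e^{tJ_k(λ)} = e^{λt} · (I + tN + t^2 N^2/2! + ... + t^{k-1} N^{k-1}/(k-1)!) where N is the nilpotent superdiagonal part.

Assembling the blocks and conjugating back gives the entries of e^{tA} as shown above.

e^{tA} = [[(1 - 2*t)*e^{-3*t}, -t^2*e^{-3*t}/2, t*(t + 2)*e^{-3*t}/2], [-4*t*e^{-3*t}, (-t^2 - t + 1)*e^{-3*t}, t*(t + 3)*e^{-3*t}], [-4*t*e^{-3*t}, t*(-t - 1)*e^{-3*t}, (t^2 + 3*t + 1)*e^{-3*t}]]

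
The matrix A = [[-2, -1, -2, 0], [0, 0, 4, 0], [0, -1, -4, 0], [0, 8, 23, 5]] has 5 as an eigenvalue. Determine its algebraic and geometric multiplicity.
The characteristic polynomial is (x - 5)(x + 2)^3, so the factor x - 5 appears with exponent 1: the algebraic multiplicity is 1.

rank(A - 5I) = 3, so the eigenspace has dimension 4 - 3 = 1: the geometric multiplicity is 1.

algebraic multiplicity 1, geometric multiplicity 1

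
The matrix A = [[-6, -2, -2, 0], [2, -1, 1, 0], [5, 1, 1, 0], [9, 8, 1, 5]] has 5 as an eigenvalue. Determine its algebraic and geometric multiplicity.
algebraic multiplicity 1, geometric multiplicity 1

The characteristic polynomial is (x - 5)(x + 2)^3, so the factor x - 5 appears with exponent 1: the algebraic multiplicity is 1.

rank(A - 5I) = 3, so the eigenspace has dimension 4 - 3 = 1: the geometric multiplicity is 1.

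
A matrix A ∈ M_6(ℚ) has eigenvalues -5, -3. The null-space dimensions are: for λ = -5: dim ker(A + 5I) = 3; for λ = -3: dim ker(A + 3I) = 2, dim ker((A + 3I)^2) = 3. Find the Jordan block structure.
Jordan blocks: (-5, 1), (-5, 1), (-5, 1), (-3, 2), (-3, 1)

λ = -5: successive nullity increments [3] count blocks of size ≥ k; block sizes are [1, 1, 1].
λ = -3: successive nullity increments [2, 1] count blocks of size ≥ k; block sizes are [2, 1].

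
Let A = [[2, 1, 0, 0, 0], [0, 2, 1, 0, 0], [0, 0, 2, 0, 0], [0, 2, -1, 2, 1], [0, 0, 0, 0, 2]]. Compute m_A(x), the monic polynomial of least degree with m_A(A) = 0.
The characteristic polynomial factors as (x - 2)^5. The minimal polynomial is ∏(x - λ)^{k_λ} where k_λ is the size of the largest Jordan block at λ.

For λ = 2: rank(A - 2I) = 3, and the largest Jordan block has size 3 (the smallest k with rank((A - 2I)^k) = rank((A - 2I)^(k+1))).

So m_A(x) = (x - 2)^3.

m_A(x) = (x - 2)^3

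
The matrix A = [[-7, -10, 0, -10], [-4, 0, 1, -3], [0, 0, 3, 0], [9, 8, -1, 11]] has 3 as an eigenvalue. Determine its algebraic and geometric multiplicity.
The characteristic polynomial is (x - 3)^3(x + 2), so the factor x - 3 appears with exponent 3: the algebraic multiplicity is 3.

rank(A - 3I) = 2, so the eigenspace has dimension 4 - 2 = 2: the geometric multiplicity is 2.

Since 2 < 3, A is not diagonalizable.

algebraic multiplicity 3, geometric multiplicity 2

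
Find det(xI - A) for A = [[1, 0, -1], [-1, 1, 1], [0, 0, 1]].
xI - A = [[x - 1, 0, 1], [1, x - 1, -1], [0, 0, x - 1]].

Expanding det(xI - A) along the first row:
det(xI - A) = + (x - 1)·det([[x - 1, -1], [0, x - 1]]) - (0)·det([[1, -1], [0, x - 1]]) + (1)·det([[1, x - 1], [0, 0]]).

Evaluating gives χ_A(x) = x^3 - 3x^2 + 3x - 1 = (x - 1)^3.

χ_A(x) = (x - 1)^3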